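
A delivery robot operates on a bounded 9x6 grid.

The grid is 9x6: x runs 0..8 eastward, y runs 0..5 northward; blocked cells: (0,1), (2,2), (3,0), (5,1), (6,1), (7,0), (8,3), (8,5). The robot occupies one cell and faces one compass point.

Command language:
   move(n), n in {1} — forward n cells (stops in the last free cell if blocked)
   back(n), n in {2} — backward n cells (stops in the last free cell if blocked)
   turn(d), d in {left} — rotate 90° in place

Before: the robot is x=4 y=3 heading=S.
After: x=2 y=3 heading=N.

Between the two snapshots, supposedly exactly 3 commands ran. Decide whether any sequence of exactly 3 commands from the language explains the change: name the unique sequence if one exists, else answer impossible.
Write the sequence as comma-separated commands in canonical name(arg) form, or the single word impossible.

turn(left), back(2), turn(left)

key: position moved to (2,3) AND the heading swung to N — translation plus rotation needed
initial: x=4 y=3 heading=S
t=1 turn(left) ⇒ x=4 y=3 heading=E
t=2 back(2) ⇒ x=2 y=3 heading=E
t=3 turn(left) ⇒ x=2 y=3 heading=N
uniquely the one of 27 3-step routes that fits.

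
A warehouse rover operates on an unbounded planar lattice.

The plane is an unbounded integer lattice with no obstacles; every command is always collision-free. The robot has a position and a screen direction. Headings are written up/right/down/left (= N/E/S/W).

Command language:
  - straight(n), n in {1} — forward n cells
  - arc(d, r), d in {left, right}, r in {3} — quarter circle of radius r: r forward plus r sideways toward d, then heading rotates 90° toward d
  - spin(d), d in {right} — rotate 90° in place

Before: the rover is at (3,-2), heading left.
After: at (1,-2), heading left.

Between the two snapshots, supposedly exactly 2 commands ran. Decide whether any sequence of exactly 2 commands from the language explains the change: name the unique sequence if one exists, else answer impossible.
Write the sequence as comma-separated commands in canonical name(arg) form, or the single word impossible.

straight(1), straight(1)

key: heading stays W — no command in the sequence turns
from: at (3,-2), heading left
1. straight(1) → at (2,-2), heading left
2. straight(1) → at (1,-2), heading left
no other 2-command option fits: unique.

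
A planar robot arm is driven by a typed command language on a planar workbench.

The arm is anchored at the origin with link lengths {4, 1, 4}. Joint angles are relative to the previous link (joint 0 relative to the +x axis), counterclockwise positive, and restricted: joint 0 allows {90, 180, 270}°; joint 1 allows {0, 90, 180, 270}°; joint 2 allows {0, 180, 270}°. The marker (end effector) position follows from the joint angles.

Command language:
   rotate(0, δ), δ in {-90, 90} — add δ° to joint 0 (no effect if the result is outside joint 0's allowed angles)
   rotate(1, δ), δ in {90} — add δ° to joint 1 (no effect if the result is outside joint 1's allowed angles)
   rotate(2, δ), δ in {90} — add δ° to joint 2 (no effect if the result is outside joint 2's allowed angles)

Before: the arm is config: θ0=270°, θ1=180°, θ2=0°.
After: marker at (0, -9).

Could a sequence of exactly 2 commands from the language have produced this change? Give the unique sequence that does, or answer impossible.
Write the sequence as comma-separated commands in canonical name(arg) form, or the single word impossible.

begin: config: θ0=270°, θ1=180°, θ2=0°
t=1 rotate(1, 90) ⇒ config: θ0=270°, θ1=270°, θ2=0°
t=2 rotate(1, 90) ⇒ config: θ0=270°, θ1=0°, θ2=0°
uniquely the one of 16 2-step routes that fits.

rotate(1, 90), rotate(1, 90)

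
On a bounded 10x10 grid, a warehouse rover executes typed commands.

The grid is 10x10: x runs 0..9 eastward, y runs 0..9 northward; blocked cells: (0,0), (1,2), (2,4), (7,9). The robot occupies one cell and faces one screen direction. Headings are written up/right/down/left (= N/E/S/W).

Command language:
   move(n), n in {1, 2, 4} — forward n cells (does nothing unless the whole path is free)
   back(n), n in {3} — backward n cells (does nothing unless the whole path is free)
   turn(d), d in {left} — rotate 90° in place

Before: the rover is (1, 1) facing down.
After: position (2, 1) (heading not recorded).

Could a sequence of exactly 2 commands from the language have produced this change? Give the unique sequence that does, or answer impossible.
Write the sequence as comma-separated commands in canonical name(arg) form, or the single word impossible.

key: order matters: swapping turn(left) and move(1) lands elsewhere
begin: (1, 1) facing down
1. turn(left) → (1, 1) facing right
2. move(1) → (2, 1) facing right
uniquely the one of 25 2-step routes that fits.

turn(left), move(1)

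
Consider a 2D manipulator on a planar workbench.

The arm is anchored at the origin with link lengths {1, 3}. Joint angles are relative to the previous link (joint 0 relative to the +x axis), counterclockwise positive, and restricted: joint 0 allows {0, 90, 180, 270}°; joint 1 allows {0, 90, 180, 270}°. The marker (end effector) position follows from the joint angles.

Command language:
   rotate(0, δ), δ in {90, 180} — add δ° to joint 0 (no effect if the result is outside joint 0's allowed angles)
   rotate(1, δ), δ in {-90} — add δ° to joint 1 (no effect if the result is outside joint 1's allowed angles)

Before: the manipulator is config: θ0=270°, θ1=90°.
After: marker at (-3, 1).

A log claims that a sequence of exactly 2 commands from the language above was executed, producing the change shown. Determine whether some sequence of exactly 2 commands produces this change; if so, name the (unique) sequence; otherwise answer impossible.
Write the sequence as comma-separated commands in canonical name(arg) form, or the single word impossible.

begin: config: θ0=270°, θ1=90°
[1] after rotate(0, 90): config: θ0=0°, θ1=90°
[2] after rotate(0, 90): config: θ0=90°, θ1=90°
all 9 alternatives checked — unique.

rotate(0, 90), rotate(0, 90)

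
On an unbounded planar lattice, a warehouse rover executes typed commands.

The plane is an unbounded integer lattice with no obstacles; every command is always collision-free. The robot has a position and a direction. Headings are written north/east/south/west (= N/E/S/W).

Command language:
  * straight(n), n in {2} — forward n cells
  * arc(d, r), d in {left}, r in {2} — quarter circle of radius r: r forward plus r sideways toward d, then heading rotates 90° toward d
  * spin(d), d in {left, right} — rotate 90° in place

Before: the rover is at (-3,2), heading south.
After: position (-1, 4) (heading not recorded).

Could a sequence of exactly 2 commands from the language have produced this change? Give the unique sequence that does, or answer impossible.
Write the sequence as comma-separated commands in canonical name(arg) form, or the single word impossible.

spin(left), arc(left, 2)

key: order matters: swapping spin(left) and arc(left, 2) lands elsewhere
t0: at (-3,2), heading south
1. spin(left) → at (-3,2), heading east
2. arc(left, 2) → at (-1,4), heading north
no rival 2-sequence matches.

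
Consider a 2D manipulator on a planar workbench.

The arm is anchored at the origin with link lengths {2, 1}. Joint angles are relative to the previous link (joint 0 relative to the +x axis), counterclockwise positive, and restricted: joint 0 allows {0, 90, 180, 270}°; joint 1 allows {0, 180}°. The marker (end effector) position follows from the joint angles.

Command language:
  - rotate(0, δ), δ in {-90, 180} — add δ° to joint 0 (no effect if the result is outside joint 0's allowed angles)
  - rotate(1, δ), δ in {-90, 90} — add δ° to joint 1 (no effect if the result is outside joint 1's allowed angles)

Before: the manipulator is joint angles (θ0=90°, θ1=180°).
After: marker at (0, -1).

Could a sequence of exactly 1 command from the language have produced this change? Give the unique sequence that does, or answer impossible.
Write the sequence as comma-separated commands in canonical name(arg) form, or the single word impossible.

rotate(0, 180)

start: joint angles (θ0=90°, θ1=180°)
[1] after rotate(0, 180): joint angles (θ0=270°, θ1=180°)
all 4 alternatives checked — unique.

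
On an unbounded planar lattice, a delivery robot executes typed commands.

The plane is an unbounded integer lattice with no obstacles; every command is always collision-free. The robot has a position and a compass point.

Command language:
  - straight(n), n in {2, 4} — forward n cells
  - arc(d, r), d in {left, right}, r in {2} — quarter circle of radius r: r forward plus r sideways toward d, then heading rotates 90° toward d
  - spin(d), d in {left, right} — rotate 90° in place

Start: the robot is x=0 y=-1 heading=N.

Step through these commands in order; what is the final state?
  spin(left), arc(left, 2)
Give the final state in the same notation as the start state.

x=-2 y=-3 heading=S

begin: x=0 y=-1 heading=N
[1] after spin(left): x=0 y=-1 heading=W
[2] after arc(left, 2): x=-2 y=-3 heading=S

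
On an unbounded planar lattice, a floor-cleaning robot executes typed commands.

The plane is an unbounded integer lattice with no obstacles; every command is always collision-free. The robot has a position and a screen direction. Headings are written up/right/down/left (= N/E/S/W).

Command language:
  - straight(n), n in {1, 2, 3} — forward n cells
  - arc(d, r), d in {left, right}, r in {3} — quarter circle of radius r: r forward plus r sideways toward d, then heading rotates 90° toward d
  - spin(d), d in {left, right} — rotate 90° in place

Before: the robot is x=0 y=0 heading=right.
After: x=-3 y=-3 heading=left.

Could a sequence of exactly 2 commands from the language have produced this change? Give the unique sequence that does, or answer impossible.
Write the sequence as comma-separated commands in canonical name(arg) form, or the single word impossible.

key: running arc(right, 3) before spin(right) would end elsewhere — order is forced
t0: x=0 y=0 heading=right
[1] after spin(right): x=0 y=0 heading=down
[2] after arc(right, 3): x=-3 y=-3 heading=left
all 49 alternatives checked — unique.

spin(right), arc(right, 3)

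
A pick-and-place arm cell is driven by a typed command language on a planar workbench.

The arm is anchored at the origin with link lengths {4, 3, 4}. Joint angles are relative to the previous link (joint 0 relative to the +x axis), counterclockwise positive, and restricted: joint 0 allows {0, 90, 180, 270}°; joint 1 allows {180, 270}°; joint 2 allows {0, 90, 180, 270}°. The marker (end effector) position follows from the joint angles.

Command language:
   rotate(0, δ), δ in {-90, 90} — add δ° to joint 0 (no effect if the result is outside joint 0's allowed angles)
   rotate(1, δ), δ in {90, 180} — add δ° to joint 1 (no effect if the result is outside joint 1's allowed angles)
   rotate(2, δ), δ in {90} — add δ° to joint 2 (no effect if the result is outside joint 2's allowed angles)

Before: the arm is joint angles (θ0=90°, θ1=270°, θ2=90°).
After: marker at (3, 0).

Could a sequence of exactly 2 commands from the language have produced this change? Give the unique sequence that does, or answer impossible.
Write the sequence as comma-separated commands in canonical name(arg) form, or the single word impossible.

begin: joint angles (θ0=90°, θ1=270°, θ2=90°)
t=1 rotate(2, 90) ⇒ joint angles (θ0=90°, θ1=270°, θ2=180°)
t=2 rotate(2, 90) ⇒ joint angles (θ0=90°, θ1=270°, θ2=270°)
uniquely the one of 25 2-step routes that fits.

rotate(2, 90), rotate(2, 90)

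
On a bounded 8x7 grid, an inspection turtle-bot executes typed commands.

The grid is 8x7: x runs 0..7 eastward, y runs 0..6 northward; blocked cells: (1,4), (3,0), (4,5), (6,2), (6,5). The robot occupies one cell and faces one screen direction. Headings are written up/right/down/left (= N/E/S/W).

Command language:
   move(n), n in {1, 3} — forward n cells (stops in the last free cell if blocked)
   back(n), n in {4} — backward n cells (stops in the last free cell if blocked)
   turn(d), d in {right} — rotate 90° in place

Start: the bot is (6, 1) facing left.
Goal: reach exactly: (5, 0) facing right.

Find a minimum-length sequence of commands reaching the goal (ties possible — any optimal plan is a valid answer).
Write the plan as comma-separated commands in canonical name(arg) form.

move(1), turn(right), back(4), turn(right)

from: (6, 1) facing left
t=1 move(1) ⇒ (5, 1) facing left
t=2 turn(right) ⇒ (5, 1) facing up
t=3 back(4) ⇒ (5, 0) facing up
t=4 turn(right) ⇒ (5, 0) facing right
shorter routes all fall short; 4 is best.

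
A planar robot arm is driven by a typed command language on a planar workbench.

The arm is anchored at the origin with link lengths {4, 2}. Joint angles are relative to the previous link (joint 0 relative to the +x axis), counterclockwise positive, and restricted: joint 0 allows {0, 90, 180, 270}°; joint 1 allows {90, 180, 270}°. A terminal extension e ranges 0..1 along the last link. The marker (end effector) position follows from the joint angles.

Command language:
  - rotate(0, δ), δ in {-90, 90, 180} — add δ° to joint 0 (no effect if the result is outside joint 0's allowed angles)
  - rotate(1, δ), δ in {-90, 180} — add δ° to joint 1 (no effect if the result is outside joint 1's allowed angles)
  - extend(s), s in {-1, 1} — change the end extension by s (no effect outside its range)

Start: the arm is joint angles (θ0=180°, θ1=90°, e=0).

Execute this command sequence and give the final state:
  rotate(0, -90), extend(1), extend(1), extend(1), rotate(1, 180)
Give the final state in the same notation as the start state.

joint angles (θ0=90°, θ1=270°, e=1)

t0: joint angles (θ0=180°, θ1=90°, e=0)
t=1 rotate(0, -90) ⇒ joint angles (θ0=90°, θ1=90°, e=0)
t=2 extend(1) ⇒ joint angles (θ0=90°, θ1=90°, e=1)
t=3 extend(1) ⇒ joint angles (θ0=90°, θ1=90°, e=1)
t=4 extend(1) ⇒ joint angles (θ0=90°, θ1=90°, e=1)
t=5 rotate(1, 180) ⇒ joint angles (θ0=90°, θ1=270°, e=1)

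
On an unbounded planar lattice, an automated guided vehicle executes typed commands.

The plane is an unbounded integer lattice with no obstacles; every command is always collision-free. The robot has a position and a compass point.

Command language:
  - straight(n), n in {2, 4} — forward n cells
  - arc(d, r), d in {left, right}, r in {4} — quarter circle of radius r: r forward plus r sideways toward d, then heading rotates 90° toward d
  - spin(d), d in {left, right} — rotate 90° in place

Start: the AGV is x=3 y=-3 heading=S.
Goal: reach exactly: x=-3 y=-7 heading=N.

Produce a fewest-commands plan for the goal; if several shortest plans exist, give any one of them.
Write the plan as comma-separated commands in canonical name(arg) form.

arc(right, 4), straight(2), spin(right)

start: x=3 y=-3 heading=S
t=1 arc(right, 4) ⇒ x=-1 y=-7 heading=W
t=2 straight(2) ⇒ x=-3 y=-7 heading=W
t=3 spin(right) ⇒ x=-3 y=-7 heading=N
shorter routes all fall short; 3 is best.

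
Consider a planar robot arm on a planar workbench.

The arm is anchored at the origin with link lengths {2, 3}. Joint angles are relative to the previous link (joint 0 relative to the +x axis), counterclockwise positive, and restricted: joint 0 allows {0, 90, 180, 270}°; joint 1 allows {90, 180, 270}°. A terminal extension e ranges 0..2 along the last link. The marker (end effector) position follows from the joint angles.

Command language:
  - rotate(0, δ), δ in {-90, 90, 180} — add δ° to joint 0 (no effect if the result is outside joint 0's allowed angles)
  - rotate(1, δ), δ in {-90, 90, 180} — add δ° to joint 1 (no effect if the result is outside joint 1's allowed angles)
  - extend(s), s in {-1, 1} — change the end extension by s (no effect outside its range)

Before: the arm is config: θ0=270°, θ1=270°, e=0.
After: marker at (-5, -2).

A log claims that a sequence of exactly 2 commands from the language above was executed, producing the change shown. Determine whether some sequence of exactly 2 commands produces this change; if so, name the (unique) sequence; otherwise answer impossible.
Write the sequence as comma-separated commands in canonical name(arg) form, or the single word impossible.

begin: config: θ0=270°, θ1=270°, e=0
[1] after extend(1): config: θ0=270°, θ1=270°, e=1
[2] after extend(1): config: θ0=270°, θ1=270°, e=2
uniquely the one of 64 2-step routes that fits.

extend(1), extend(1)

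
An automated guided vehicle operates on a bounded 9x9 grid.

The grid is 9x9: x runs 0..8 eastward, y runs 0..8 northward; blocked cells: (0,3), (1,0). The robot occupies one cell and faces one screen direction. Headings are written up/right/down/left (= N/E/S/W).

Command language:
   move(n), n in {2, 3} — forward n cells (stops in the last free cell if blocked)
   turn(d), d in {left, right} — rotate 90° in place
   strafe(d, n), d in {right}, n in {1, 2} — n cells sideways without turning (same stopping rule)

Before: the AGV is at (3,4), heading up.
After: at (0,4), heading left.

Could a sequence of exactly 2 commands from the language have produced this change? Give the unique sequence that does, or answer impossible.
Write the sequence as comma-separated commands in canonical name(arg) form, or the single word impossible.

key: order matters: swapping turn(left) and move(3) lands elsewhere
begin: at (3,4), heading up
1. turn(left) → at (3,4), heading left
2. move(3) → at (0,4), heading left
all 36 alternatives checked — unique.

turn(left), move(3)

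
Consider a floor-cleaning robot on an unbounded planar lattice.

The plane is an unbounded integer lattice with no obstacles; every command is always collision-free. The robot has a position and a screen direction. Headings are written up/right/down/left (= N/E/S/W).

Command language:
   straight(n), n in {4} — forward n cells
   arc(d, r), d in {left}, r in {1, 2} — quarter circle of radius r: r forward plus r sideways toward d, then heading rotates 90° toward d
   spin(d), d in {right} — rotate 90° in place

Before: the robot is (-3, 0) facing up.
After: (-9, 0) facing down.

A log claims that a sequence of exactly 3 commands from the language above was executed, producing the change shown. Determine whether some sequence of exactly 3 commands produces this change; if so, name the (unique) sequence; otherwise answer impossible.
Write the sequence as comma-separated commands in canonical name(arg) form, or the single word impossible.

arc(left, 1), straight(4), arc(left, 1)

key: cell and facing (now S) both changed — the 3 commands mix motion and turning
initial: (-3, 0) facing up
[1] after arc(left, 1): (-4, 1) facing left
[2] after straight(4): (-8, 1) facing left
[3] after arc(left, 1): (-9, 0) facing down
all 64 alternatives checked — unique.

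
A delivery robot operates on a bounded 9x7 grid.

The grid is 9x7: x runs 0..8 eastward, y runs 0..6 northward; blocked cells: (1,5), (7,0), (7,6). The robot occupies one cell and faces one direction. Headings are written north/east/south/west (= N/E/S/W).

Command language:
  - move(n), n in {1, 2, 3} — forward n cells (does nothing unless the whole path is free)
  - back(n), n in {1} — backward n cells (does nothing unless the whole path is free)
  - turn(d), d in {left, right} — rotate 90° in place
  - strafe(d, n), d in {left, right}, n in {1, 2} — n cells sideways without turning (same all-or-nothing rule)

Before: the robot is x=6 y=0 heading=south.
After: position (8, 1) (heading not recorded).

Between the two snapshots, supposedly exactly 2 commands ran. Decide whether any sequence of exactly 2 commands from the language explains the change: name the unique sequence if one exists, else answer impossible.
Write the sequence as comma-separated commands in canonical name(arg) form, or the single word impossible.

back(1), strafe(left, 2)

key: running strafe(left, 2) before back(1) would end elsewhere — order is forced
t0: x=6 y=0 heading=south
step 1 (back(1)): x=6 y=1 heading=south
step 2 (strafe(left, 2)): x=8 y=1 heading=south
all 100 alternatives checked — unique.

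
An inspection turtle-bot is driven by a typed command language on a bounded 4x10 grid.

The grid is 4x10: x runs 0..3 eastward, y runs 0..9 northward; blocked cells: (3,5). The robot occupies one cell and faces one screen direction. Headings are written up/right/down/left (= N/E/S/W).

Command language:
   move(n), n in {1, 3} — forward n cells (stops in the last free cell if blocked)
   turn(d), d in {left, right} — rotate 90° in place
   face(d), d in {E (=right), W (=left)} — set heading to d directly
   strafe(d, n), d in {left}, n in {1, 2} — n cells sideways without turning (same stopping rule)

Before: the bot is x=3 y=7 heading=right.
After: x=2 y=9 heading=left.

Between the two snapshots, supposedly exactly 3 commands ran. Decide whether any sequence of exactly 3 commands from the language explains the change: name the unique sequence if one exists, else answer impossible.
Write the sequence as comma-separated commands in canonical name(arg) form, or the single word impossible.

strafe(left, 2), face(W), move(1)

key: cell and facing (now W) both changed — the 3 commands mix motion and turning
begin: x=3 y=7 heading=right
[1] after strafe(left, 2): x=3 y=9 heading=right
[2] after face(W): x=3 y=9 heading=left
[3] after move(1): x=2 y=9 heading=left
uniquely the one of 512 3-step routes that fits.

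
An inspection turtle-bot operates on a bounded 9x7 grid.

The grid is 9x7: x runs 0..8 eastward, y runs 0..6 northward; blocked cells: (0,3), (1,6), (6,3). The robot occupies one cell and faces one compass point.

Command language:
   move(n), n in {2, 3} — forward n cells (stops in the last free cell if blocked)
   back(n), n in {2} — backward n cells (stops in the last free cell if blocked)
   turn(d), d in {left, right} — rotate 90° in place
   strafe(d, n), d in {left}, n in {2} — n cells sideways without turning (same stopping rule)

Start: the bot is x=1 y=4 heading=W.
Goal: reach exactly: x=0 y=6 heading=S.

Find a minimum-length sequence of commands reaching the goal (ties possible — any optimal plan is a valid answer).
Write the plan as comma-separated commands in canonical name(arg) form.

move(3), turn(left), back(2)

t0: x=1 y=4 heading=W
[1] after move(3): x=0 y=4 heading=W
[2] after turn(left): x=0 y=4 heading=S
[3] after back(2): x=0 y=6 heading=S
no 2-step plan works, so 3 is optimal.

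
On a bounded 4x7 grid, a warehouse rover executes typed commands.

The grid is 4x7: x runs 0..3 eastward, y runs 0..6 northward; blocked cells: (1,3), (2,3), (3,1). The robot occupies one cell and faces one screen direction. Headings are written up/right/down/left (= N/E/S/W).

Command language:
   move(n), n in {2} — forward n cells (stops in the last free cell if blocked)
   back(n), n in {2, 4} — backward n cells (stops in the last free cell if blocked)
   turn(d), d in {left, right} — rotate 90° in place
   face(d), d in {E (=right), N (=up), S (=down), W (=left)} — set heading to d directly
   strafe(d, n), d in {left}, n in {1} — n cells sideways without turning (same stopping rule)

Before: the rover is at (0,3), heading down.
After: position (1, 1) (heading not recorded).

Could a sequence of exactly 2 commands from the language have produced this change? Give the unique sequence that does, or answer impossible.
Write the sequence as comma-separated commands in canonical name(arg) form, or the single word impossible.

key: order matters: swapping move(2) and strafe(left, 1) lands elsewhere
start: at (0,3), heading down
1. move(2) → at (0,1), heading down
2. strafe(left, 1) → at (1,1), heading down
no other 2-command option fits: unique.

move(2), strafe(left, 1)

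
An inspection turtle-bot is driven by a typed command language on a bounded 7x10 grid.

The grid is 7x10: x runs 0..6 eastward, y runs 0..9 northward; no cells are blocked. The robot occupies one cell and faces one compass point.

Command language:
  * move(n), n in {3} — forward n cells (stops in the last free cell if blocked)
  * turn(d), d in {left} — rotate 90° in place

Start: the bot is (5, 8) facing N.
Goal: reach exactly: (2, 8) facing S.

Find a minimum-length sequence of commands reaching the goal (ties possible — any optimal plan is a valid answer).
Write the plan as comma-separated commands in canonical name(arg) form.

turn(left), move(3), turn(left)

start: (5, 8) facing N
[1] after turn(left): (5, 8) facing W
[2] after move(3): (2, 8) facing W
[3] after turn(left): (2, 8) facing S
minimal: 3 command(s), checked below 3.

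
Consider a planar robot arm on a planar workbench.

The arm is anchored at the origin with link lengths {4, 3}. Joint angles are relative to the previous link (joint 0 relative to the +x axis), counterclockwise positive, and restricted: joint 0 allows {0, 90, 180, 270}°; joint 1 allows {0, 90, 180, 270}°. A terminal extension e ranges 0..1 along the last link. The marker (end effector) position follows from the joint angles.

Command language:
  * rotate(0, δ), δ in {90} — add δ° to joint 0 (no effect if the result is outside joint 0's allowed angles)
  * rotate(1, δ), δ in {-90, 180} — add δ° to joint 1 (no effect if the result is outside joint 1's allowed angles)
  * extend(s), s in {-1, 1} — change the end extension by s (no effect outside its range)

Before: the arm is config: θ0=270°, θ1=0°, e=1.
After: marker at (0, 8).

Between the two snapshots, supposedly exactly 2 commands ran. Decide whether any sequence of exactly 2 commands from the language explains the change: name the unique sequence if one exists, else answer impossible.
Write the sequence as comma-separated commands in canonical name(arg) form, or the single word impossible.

rotate(0, 90), rotate(0, 90)

t0: config: θ0=270°, θ1=0°, e=1
t=1 rotate(0, 90) ⇒ config: θ0=0°, θ1=0°, e=1
t=2 rotate(0, 90) ⇒ config: θ0=90°, θ1=0°, e=1
no other 2-command option fits: unique.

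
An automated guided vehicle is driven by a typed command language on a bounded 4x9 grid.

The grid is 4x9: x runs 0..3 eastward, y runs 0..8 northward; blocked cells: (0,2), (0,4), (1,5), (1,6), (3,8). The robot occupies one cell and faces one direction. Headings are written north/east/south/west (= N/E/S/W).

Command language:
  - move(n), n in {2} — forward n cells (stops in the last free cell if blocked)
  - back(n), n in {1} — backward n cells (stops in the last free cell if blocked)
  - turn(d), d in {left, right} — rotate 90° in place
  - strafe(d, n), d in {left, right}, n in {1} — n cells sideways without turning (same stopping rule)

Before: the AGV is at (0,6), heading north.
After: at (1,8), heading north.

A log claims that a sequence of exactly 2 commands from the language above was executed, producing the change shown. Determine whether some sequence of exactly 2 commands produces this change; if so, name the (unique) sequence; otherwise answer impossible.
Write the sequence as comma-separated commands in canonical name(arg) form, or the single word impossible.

move(2), strafe(right, 1)

key: running strafe(right, 1) before move(2) would end elsewhere — order is forced
start: at (0,6), heading north
1. move(2) → at (0,8), heading north
2. strafe(right, 1) → at (1,8), heading north
no other 2-command option fits: unique.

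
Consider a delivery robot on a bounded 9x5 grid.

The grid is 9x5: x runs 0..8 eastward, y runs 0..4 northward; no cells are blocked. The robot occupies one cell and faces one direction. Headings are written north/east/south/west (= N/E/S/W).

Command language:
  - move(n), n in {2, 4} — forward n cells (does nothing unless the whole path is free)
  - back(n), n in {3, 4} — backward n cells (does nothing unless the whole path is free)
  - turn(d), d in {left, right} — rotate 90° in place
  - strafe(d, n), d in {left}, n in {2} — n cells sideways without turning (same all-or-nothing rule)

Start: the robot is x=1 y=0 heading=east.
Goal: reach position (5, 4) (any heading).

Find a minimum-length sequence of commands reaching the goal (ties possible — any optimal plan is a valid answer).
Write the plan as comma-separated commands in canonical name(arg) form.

initial: x=1 y=0 heading=east
step 1 (move(4)): x=5 y=0 heading=east
step 2 (turn(left)): x=5 y=0 heading=north
step 3 (move(4)): x=5 y=4 heading=north
nothing shorter than 3 reaches the goal.

move(4), turn(left), move(4)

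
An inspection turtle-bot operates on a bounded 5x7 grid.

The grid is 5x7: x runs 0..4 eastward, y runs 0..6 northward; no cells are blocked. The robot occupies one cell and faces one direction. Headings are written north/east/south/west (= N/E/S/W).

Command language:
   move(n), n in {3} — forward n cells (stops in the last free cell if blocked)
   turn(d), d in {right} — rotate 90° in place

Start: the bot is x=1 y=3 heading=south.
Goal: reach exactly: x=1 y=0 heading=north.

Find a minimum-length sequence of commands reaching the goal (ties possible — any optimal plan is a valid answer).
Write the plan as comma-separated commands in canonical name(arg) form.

start: x=1 y=3 heading=south
step 1 (move(3)): x=1 y=0 heading=south
step 2 (turn(right)): x=1 y=0 heading=west
step 3 (turn(right)): x=1 y=0 heading=north
nothing shorter than 3 reaches the goal.

move(3), turn(right), turn(right)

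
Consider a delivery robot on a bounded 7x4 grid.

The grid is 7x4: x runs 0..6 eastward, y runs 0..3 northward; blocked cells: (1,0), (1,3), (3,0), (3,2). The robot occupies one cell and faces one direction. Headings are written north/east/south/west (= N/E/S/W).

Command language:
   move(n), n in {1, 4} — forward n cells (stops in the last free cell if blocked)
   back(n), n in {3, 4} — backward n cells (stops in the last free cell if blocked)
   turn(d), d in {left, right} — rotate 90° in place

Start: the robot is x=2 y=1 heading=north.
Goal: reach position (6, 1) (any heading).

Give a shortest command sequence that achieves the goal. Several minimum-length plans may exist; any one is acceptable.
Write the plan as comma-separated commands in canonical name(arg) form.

turn(left), back(4)

begin: x=2 y=1 heading=north
[1] after turn(left): x=2 y=1 heading=west
[2] after back(4): x=6 y=1 heading=west
minimal: 2 command(s), checked below 2.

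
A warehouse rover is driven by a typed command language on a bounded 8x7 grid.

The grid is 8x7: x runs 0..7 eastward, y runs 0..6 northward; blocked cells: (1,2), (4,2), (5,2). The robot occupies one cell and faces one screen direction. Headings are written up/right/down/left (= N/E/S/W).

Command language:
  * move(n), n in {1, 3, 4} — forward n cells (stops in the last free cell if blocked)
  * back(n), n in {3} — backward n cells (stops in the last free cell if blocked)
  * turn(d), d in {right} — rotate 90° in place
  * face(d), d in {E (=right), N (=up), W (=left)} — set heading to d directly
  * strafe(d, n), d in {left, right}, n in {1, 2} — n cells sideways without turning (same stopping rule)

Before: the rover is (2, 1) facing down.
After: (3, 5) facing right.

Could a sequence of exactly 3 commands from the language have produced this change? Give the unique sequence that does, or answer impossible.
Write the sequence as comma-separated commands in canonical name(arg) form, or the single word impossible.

checked all 3-command options: none fits.

impossible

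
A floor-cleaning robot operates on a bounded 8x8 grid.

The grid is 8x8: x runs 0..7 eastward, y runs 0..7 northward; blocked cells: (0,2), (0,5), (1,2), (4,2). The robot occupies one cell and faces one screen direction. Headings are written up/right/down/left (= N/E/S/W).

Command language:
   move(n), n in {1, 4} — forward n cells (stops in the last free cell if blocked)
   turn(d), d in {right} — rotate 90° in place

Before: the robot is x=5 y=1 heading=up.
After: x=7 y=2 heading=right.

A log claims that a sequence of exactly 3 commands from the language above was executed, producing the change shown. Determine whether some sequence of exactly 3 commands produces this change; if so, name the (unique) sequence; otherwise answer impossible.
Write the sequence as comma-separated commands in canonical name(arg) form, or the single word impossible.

move(1), turn(right), move(4)

key: position moved to (7,2) AND the heading swung to E — translation plus rotation needed
from: x=5 y=1 heading=up
1. move(1) → x=5 y=2 heading=up
2. turn(right) → x=5 y=2 heading=right
3. move(4) → x=7 y=2 heading=right
no other 3-command option fits: unique.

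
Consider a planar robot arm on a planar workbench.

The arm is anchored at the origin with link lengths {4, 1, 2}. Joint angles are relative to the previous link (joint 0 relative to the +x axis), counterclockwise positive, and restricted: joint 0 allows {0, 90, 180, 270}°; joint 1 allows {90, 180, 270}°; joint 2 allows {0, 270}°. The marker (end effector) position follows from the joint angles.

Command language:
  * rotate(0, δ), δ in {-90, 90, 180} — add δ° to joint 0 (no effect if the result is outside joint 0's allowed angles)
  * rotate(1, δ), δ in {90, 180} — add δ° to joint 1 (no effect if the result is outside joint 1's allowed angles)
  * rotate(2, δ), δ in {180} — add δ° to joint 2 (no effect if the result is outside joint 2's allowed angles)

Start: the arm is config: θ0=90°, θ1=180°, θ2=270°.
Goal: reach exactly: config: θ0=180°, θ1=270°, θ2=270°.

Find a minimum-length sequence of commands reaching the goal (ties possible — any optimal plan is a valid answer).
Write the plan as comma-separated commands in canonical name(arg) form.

rotate(0, 90), rotate(1, 90)

start: config: θ0=90°, θ1=180°, θ2=270°
t=1 rotate(0, 90) ⇒ config: θ0=180°, θ1=180°, θ2=270°
t=2 rotate(1, 90) ⇒ config: θ0=180°, θ1=270°, θ2=270°
shorter routes all fall short; 2 is best.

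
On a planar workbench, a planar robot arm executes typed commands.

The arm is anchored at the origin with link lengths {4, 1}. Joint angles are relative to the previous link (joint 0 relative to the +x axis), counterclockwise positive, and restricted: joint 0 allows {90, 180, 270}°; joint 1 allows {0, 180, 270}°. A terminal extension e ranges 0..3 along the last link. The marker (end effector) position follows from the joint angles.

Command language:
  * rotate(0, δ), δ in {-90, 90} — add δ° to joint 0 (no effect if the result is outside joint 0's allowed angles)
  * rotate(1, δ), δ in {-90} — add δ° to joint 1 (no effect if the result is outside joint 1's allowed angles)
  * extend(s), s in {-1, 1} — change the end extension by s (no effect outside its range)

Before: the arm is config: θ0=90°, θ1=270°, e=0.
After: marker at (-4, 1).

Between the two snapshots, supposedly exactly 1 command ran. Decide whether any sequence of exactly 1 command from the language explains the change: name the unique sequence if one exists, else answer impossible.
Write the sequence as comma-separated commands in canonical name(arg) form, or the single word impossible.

rotate(0, 90)

start: config: θ0=90°, θ1=270°, e=0
[1] after rotate(0, 90): config: θ0=180°, θ1=270°, e=0
no rival 1-sequence matches.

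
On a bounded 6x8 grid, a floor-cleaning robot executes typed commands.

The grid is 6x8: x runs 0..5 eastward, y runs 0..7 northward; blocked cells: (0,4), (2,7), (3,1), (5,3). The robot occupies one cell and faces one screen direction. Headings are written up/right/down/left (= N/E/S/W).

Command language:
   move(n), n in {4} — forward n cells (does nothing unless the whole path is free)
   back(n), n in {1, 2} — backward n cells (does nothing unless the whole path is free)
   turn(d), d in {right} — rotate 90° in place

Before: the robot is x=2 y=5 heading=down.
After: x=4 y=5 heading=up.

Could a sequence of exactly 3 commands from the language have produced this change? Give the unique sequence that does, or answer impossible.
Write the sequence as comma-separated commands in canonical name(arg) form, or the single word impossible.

turn(right), back(2), turn(right)

key: position moved to (4,5) AND the heading swung to N — translation plus rotation needed
initial: x=2 y=5 heading=down
t=1 turn(right) ⇒ x=2 y=5 heading=left
t=2 back(2) ⇒ x=4 y=5 heading=left
t=3 turn(right) ⇒ x=4 y=5 heading=up
all 64 alternatives checked — unique.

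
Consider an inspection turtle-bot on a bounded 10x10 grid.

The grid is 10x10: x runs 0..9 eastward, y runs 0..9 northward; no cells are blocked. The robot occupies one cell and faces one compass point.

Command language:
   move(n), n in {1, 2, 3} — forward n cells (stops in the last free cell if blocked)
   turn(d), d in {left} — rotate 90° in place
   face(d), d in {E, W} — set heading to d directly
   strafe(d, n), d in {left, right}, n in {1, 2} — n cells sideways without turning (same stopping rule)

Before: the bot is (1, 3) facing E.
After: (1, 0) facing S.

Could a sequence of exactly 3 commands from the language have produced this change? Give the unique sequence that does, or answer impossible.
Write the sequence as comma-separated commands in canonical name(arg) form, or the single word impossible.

key: running move(3) before face(W) would end elsewhere — order is forced
begin: (1, 3) facing E
step 1 (face(W)): (1, 3) facing W
step 2 (turn(left)): (1, 3) facing S
step 3 (move(3)): (1, 0) facing S
uniquely the one of 1000 3-step routes that fits.

face(W), turn(left), move(3)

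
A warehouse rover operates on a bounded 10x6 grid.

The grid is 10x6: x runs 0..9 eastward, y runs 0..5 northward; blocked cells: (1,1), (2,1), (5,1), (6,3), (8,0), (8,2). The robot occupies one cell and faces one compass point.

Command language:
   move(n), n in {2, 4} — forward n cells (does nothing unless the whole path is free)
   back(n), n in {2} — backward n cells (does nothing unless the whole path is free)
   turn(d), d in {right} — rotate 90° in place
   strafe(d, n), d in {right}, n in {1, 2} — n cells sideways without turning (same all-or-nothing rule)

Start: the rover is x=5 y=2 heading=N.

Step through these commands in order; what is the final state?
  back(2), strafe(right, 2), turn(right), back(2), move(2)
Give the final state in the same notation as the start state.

initial: x=5 y=2 heading=N
t=1 back(2) ⇒ x=5 y=2 heading=N
t=2 strafe(right, 2) ⇒ x=7 y=2 heading=N
t=3 turn(right) ⇒ x=7 y=2 heading=E
t=4 back(2) ⇒ x=5 y=2 heading=E
t=5 move(2) ⇒ x=7 y=2 heading=E

x=7 y=2 heading=E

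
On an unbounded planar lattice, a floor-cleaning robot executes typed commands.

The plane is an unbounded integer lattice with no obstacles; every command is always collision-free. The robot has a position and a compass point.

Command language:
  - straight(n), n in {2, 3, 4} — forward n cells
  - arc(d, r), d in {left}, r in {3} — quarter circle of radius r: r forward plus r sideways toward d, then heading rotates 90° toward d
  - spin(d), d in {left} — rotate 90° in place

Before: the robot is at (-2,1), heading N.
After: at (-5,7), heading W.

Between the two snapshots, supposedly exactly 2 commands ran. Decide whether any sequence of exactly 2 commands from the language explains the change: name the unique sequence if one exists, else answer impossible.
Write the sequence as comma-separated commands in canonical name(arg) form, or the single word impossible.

straight(3), arc(left, 3)

key: position moved to (-5,7) AND the heading swung to W — translation plus rotation needed
from: at (-2,1), heading N
[1] after straight(3): at (-2,4), heading N
[2] after arc(left, 3): at (-5,7), heading W
no other 2-command option fits: unique.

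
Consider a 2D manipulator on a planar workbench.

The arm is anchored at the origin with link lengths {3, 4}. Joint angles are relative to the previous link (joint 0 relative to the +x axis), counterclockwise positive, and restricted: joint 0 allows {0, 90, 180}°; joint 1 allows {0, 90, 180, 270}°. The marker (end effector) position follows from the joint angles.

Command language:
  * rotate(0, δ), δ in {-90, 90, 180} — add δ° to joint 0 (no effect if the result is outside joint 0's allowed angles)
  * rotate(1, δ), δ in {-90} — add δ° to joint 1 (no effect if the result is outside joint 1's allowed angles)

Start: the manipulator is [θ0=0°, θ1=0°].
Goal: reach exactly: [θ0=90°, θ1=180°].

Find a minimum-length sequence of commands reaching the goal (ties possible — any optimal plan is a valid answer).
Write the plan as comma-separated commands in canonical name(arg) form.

from: [θ0=0°, θ1=0°]
[1] after rotate(1, -90): [θ0=0°, θ1=270°]
[2] after rotate(1, -90): [θ0=0°, θ1=180°]
[3] after rotate(0, 90): [θ0=90°, θ1=180°]
nothing shorter than 3 reaches the goal.

rotate(1, -90), rotate(1, -90), rotate(0, 90)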